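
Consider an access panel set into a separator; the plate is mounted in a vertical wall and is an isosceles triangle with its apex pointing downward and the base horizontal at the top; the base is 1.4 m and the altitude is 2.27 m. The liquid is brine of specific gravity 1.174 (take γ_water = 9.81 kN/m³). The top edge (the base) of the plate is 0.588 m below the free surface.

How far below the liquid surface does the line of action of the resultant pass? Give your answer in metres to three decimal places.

h_p = 1.558 m

γ = 1.174 × 9.81 = 11.51694 kN/m³.
With the apex down, the centroid sits h/3 = 2.27/3 = 0.756667 m below the base (the top edge), so the centroid depth is h_c = 0.588 + 0.756667 = 1.34467 m.
A = ½ × 1.4 × 2.27 = 1.589 m².
Resultant F = γ·h_c·A = 11.51694 × 1.34467 × 1.589 = 24.608 kN.
I_c = b·h³/36 = 1.4 × 2.27³/36 = 0.454887 m⁴.
Centre of pressure: y_p = y_c + I_c/(y_c·A) = 1.34467 + 0.454887/(1.34467 × 1.589) = 1.34467 + 0.212894 = 1.55756 m along the plane.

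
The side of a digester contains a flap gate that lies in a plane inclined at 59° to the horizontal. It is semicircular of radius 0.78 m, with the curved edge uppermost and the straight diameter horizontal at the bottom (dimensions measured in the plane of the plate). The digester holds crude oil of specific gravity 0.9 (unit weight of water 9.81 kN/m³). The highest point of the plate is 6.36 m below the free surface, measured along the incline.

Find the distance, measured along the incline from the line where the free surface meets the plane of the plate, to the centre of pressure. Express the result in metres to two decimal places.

γ = 0.9 × 9.81 = 8.829 kN/m³.
Let θ = 59° be the plate's angle to the horizontal; measure y along the incline from where the plane meets the free surface. Vertical depth h = y·sinθ with sinθ = 0.857167.
The centroid lies 4r/(3π) = 0.331042 m above the diameter, so r − 4r/(3π) = 0.78 − 0.331042 = 0.448958 m below the topmost point, so y_c = 6.36 + 0.448958 = 6.80896 m and h_c = 6.80896 × 0.857167 = 5.83642 m.
A = πr²/2 = π × 0.78²/2 = 0.955672 m².
Resultant F = γ·h_c·A = 8.829 × 5.83642 × 0.955672 = 49.2455 kN.
I_c = (π/8 − 8/(9π))·r⁴ = 0.109757 × 0.78⁴ = 0.0406266 m⁴.
Centre of pressure: y_p = y_c + I_c/(y_c·A) = 6.80896 + 0.0406266/(6.80896 × 0.955672) = 6.80896 + 0.0062434 = 6.8152 m along the plane.

y_p = 6.82 m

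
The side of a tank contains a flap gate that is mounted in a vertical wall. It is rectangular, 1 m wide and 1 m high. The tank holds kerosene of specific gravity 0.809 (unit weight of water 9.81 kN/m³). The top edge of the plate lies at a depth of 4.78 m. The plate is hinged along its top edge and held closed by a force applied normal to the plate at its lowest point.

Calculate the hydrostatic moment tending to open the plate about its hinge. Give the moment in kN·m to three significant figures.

γ = 0.809 × 9.81 = 7.93629 kN/m³.
The centroid lies 1/2 = 0.5 m below the top edge, so the centroid depth is h_c = 4.78 + 0.5 = 5.28 m.
A = 1 × 1 = 1 m².
Resultant F = γ·h_c·A = 7.93629 × 5.28 × 1 = 41.9036 kN.
I_c = b·h³/12 = 1 × 1³/12 = 0.0833333 m⁴.
Centre of pressure: y_p = y_c + I_c/(y_c·A) = 5.28 + 0.0833333/(5.28 × 1) = 5.28 + 0.0157828 = 5.29578 m along the plane.
The resultant acts 0.5 + 0.0157828 = 0.515783 m (along the plate) below the hinge at the top edge, so the moment about the hinge is M = F × 0.515783 = 41.9036 × 0.515783 = 21.6132 kN·m.

M ≈ 21.6 kN·m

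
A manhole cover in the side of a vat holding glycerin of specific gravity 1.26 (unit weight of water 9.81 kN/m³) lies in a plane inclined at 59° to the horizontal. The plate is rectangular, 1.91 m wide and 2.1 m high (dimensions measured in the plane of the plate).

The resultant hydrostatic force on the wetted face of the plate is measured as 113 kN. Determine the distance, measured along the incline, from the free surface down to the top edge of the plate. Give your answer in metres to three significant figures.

γ = 1.26 × 9.81 = 12.3606 kN/m³.
A = 1.91 × 2.1 = 4.011 m².
From F = γ·h_c·A, the centroid depth is h_c = 113/(12.3606 × 4.011) = 2.27922 m.
Let θ = 59° be the plate's angle to the horizontal; measure y along the incline from where the plane meets the free surface. Vertical depth h = y·sinθ with sinθ = 0.857167.
Along the incline, y_c = h_c/sinθ = 2.27922/0.857167 = 2.65902 m.
The centroid lies 2.1/2 = 1.05 m below the top edge, so the top edge sits at y_top = 2.65902 − 1.05 = 1.60902 m along the incline.

y_top ≈ 1.61 m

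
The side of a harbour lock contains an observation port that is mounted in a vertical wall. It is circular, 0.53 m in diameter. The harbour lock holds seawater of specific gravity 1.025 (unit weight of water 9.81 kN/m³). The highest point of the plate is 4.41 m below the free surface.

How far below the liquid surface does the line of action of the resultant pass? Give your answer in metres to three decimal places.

h_p = 4.679 m

γ = 1.025 × 9.81 = 10.05525 kN/m³.
The centroid is at the centre, 0.265 m below the top of the plate, so the centroid depth is h_c = 4.41 + 0.265 = 4.675 m.
A = π(0.265)² = 0.220618 m².
Resultant F = γ·h_c·A = 10.05525 × 4.675 × 0.220618 = 10.3709 kN.
I_c = πr⁴/4 = π × 0.265⁴/4 = 0.00387323 m⁴.
Centre of pressure: y_p = y_c + I_c/(y_c·A) = 4.675 + 0.00387323/(4.675 × 0.220618) = 4.675 + 0.00375535 = 4.67876 m along the plane.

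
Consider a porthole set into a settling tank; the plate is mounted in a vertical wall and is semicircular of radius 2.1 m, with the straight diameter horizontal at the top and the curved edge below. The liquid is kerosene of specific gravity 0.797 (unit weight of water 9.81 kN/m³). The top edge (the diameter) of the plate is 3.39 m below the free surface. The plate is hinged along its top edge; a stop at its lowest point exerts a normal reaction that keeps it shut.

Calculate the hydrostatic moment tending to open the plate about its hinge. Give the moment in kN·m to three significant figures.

γ = 0.797 × 9.81 = 7.81857 kN/m³.
The centroid of a semicircle lies 4r/(3π) = 0.891268 m from the diameter, here below the top edge, so the centroid depth is h_c = 3.39 + 0.891268 = 4.28127 m.
A = πr²/2 = π × 2.1²/2 = 6.92721 m².
Resultant F = γ·h_c·A = 7.81857 × 4.28127 × 6.92721 = 231.877 kN.
I_c = (π/8 − 8/(9π))·r⁴ = 0.109757 × 2.1⁴ = 2.13457 m⁴.
Centre of pressure: y_p = y_c + I_c/(y_c·A) = 4.28127 + 2.13457/(4.28127 × 6.92721) = 4.28127 + 0.0719746 = 4.35324 m along the plane.
The resultant acts 0.891268 + 0.0719746 = 0.963243 m (along the plate) below the hinge at the top edge, so the moment about the hinge is M = F × 0.963243 = 231.877 × 0.963243 = 223.354 kN·m.

M ≈ 223 kN·m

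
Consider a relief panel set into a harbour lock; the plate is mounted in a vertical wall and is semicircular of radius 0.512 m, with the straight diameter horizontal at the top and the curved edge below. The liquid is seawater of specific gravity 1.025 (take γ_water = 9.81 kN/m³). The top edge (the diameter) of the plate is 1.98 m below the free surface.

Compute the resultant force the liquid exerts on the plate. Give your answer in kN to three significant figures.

F ≈ 9.10 kN

γ = 1.025 × 9.81 = 10.05525 kN/m³.
The centroid of a semicircle lies 4r/(3π) = 0.2173 m from the diameter, here below the top edge, so the centroid depth is h_c = 1.98 + 0.2173 = 2.1973 m.
A = πr²/2 = π × 0.512²/2 = 0.411775 m².
Resultant F = γ·h_c·A = 10.05525 × 2.1973 × 0.411775 = 9.09792 kN.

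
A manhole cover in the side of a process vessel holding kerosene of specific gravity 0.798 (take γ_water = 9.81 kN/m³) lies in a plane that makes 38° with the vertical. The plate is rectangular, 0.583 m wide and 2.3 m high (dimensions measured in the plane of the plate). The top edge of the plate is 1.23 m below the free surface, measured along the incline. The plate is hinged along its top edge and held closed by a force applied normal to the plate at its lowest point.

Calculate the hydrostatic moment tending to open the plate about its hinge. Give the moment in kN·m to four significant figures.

M ≈ 26.29 kN·m

γ = 0.798 × 9.81 = 7.82838 kN/m³.
The plate makes 38° with the vertical, i.e. θ = 90° − 38° = 52° to the horizontal. Measuring y along the incline from the free-surface line, vertical depth h = y·sinθ with sinθ = 0.788011.
The centroid lies 2.3/2 = 1.15 m below the top edge, so y_c = 1.23 + 1.15 = 2.38 m and h_c = 2.38 × 0.788011 = 1.87547 m.
A = 0.583 × 2.3 = 1.3409 m².
Resultant F = γ·h_c·A = 7.82838 × 1.87547 × 1.3409 = 19.6869 kN.
I_c = b·h³/12 = 0.583 × 2.3³/12 = 0.591113 m⁴.
Centre of pressure: y_p = y_c + I_c/(y_c·A) = 2.38 + 0.591113/(2.38 × 1.3409) = 2.38 + 0.185224 = 2.56522 m along the plane.
The resultant acts 1.15 + 0.185224 = 1.33522 m (along the plate) below the hinge at the top edge, so the moment about the hinge is M = F × 1.33522 = 19.6869 × 1.33522 = 26.2863 kN·m.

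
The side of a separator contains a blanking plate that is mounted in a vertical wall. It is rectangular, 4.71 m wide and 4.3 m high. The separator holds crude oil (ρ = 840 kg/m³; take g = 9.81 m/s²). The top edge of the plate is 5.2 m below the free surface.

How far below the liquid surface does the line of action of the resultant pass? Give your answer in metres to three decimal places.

γ = ρg = 840 × 9.81 / 1000 = 8.2404 kN/m³.
The centroid lies 4.3/2 = 2.15 m below the top edge, so the centroid depth is h_c = 5.2 + 2.15 = 7.35 m.
A = 4.71 × 4.3 = 20.253 m².
Resultant F = γ·h_c·A = 8.2404 × 7.35 × 20.253 = 1226.66 kN.
I_c = b·h³/12 = 4.71 × 4.3³/12 = 31.2065 m⁴.
Centre of pressure: y_p = y_c + I_c/(y_c·A) = 7.35 + 31.2065/(7.35 × 20.253) = 7.35 + 0.209637 = 7.55964 m along the plane.

h_p = 7.560 m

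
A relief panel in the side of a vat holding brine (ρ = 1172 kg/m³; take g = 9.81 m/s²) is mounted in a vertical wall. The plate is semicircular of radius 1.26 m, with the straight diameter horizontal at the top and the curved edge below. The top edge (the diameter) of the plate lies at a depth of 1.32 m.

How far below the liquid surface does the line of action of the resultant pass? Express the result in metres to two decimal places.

h_p = 1.91 m

γ = ρg = 1172 × 9.81 / 1000 = 11.49732 kN/m³.
The centroid of a semicircle lies 4r/(3π) = 0.534761 m from the diameter, here below the top edge, so the centroid depth is h_c = 1.32 + 0.534761 = 1.85476 m.
A = πr²/2 = π × 1.26²/2 = 2.4938 m².
Resultant F = γ·h_c·A = 11.49732 × 1.85476 × 2.4938 = 53.1797 kN.
I_c = (π/8 − 8/(9π))·r⁴ = 0.109757 × 1.26⁴ = 0.27664 m⁴.
Centre of pressure: y_p = y_c + I_c/(y_c·A) = 1.85476 + 0.27664/(1.85476 × 2.4938) = 1.85476 + 0.0598089 = 1.91457 m along the plane.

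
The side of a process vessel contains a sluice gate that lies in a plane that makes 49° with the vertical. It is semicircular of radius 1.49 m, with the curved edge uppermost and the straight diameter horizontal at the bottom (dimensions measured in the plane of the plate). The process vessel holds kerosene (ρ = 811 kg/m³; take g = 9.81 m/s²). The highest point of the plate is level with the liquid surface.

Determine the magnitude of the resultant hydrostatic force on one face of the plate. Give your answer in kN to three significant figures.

γ = ρg = 811 × 9.81 / 1000 = 7.95591 kN/m³.
The plate makes 49° with the vertical, i.e. θ = 90° − 49° = 41° to the horizontal. Measuring y along the incline from the free-surface line, vertical depth h = y·sinθ with sinθ = 0.656059.
The centroid lies 4r/(3π) = 0.632376 m above the diameter, so r − 4r/(3π) = 1.49 − 0.632376 = 0.857624 m below the topmost point, so y_c = 0.857624 m and h_c = 0.857624 × 0.656059 = 0.562652 m.
A = πr²/2 = π × 1.49²/2 = 3.48732 m².
Resultant F = γ·h_c·A = 7.95591 × 0.562652 × 3.48732 = 15.6107 kN.

F ≈ 15.6 kN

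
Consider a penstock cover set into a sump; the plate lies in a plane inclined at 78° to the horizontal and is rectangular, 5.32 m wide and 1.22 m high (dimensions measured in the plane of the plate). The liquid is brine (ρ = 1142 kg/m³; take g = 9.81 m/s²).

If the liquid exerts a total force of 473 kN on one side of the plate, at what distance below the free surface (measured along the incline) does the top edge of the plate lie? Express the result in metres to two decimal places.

γ = ρg = 1142 × 9.81 / 1000 = 11.20302 kN/m³.
A = 5.32 × 1.22 = 6.4904 m².
From F = γ·h_c·A, the centroid depth is h_c = 473/(11.20302 × 6.4904) = 6.50511 m.
Let θ = 78° be the plate's angle to the horizontal; measure y along the incline from where the plane meets the free surface. Vertical depth h = y·sinθ with sinθ = 0.978148.
Along the incline, y_c = h_c/sinθ = 6.50511/0.978148 = 6.65044 m.
The centroid lies 1.22/2 = 0.61 m below the top edge, so the top edge sits at y_top = 6.65044 − 0.61 = 6.04044 m along the incline.

y_top ≈ 6.04 m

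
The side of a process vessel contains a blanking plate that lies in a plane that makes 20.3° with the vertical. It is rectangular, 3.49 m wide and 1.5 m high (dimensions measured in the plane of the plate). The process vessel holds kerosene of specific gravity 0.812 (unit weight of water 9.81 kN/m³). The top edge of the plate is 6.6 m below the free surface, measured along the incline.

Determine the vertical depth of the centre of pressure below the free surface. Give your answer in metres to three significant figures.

γ = 0.812 × 9.81 = 7.96572 kN/m³.
The plate makes 20.3° with the vertical, i.e. θ = 90° − 20.3° = 69.7° to the horizontal. Measuring y along the incline from the free-surface line, vertical depth h = y·sinθ with sinθ = 0.937889.
The centroid lies 1.5/2 = 0.75 m below the top edge, so y_c = 6.6 + 0.75 = 7.35 m and h_c = 7.35 × 0.937889 = 6.89348 m.
A = 3.49 × 1.5 = 5.235 m².
Resultant F = γ·h_c·A = 7.96572 × 6.89348 × 5.235 = 287.462 kN.
I_c = b·h³/12 = 3.49 × 1.5³/12 = 0.981563 m⁴.
Centre of pressure: y_p = y_c + I_c/(y_c·A) = 7.35 + 0.981563/(7.35 × 5.235) = 7.35 + 0.0255102 = 7.37551 m along the plane.
Vertically, h_p = y_p·sinθ = 7.37551 × 0.937889 = 6.91741 m.

h_p = 6.92 m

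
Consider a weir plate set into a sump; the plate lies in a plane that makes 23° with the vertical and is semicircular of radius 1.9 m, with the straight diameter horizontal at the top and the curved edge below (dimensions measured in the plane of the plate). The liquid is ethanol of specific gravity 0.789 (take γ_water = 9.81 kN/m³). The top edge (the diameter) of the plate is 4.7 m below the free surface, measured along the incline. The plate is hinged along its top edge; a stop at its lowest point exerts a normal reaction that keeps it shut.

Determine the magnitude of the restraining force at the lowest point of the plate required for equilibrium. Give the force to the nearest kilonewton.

γ = 0.789 × 9.81 = 7.74009 kN/m³.
The plate makes 23° with the vertical, i.e. θ = 90° − 23° = 67° to the horizontal. Measuring y along the incline from the free-surface line, vertical depth h = y·sinθ with sinθ = 0.920505.
The centroid of a semicircle lies 4r/(3π) = 0.806385 m from the diameter, here below the top edge, so y_c = 4.7 + 0.806385 = 5.50638 m and h_c = 5.50638 × 0.920505 = 5.06865 m.
A = πr²/2 = π × 1.9²/2 = 5.67057 m².
Resultant F = γ·h_c·A = 7.74009 × 5.06865 × 5.67057 = 222.467 kN.
I_c = (π/8 − 8/(9π))·r⁴ = 0.109757 × 1.9⁴ = 1.43036 m⁴.
Centre of pressure: y_p = y_c + I_c/(y_c·A) = 5.50638 + 1.43036/(5.50638 × 5.67057) = 5.50638 + 0.0458092 = 5.55219 m along the plane.
The resultant acts 0.806385 + 0.0458092 = 0.852194 m (along the plate) below the hinge at the top edge, so the moment about the hinge is M = F × 0.852194 = 222.467 × 0.852194 = 189.585 kN·m.
A normal force at the bottom, 1.9 m from the hinge, must supply this moment: P = 189.585/1.9 = 99.7816 kN.

P ≈ 100 kN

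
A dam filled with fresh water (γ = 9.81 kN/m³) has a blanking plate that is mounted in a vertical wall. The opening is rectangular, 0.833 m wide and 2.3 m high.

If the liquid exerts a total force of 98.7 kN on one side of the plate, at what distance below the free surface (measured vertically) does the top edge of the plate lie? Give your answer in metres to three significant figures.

γ = 9.81 kN/m³.
A = 0.833 × 2.3 = 1.9159 m².
From F = γ·h_c·A, the centroid depth is h_c = 98.7/(9.81 × 1.9159) = 5.2514 m.
The centroid lies 2.3/2 = 1.15 m below the top edge, so the top edge sits at h_top = 5.2514 − 1.15 = 4.1014 m below the surface.

d_top ≈ 4.10 m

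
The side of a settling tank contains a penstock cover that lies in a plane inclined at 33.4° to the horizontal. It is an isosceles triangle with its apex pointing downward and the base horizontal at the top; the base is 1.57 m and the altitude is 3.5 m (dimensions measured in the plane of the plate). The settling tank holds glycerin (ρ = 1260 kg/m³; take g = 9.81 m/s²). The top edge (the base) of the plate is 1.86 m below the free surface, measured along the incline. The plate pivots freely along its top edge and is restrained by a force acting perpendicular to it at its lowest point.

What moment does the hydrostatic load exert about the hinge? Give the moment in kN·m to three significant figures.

M ≈ 78.7 kN·m

γ = ρg = 1260 × 9.81 / 1000 = 12.3606 kN/m³.
Let θ = 33.4° be the plate's angle to the horizontal; measure y along the incline from where the plane meets the free surface. Vertical depth h = y·sinθ with sinθ = 0.550481.
With the apex down, the centroid sits h/3 = 3.5/3 = 1.16667 m below the base (the top edge), so y_c = 1.86 + 1.16667 = 3.02667 m and h_c = 3.02667 × 0.550481 = 1.66612 m.
A = ½ × 1.57 × 3.5 = 2.7475 m².
Resultant F = γ·h_c·A = 12.3606 × 1.66612 × 2.7475 = 56.5827 kN.
I_c = b·h³/36 = 1.57 × 3.5³/36 = 1.86983 m⁴.
Centre of pressure: y_p = y_c + I_c/(y_c·A) = 3.02667 + 1.86983/(3.02667 × 2.7475) = 3.02667 + 0.224853 = 3.25152 m along the plane.
The resultant acts 1.16667 + 0.224853 = 1.39152 m (along the plate) below the hinge at the top edge, so the moment about the hinge is M = F × 1.39152 = 56.5827 × 1.39152 = 78.736 kN·m.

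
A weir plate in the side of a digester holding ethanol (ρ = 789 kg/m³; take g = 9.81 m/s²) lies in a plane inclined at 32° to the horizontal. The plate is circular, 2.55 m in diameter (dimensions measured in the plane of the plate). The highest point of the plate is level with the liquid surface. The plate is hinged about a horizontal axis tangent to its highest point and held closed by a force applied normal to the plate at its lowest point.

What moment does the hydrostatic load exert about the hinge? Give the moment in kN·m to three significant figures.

M ≈ 42.6 kN·m

γ = ρg = 789 × 9.81 / 1000 = 7.74009 kN/m³.
Let θ = 32° be the plate's angle to the horizontal; measure y along the incline from where the plane meets the free surface. Vertical depth h = y·sinθ with sinθ = 0.529919.
The centroid is at the centre, 1.275 m below the top of the plate, so y_c = 1.275 m and h_c = 1.275 × 0.529919 = 0.675647 m.
A = π(1.275)² = 5.10705 m².
Resultant F = γ·h_c·A = 7.74009 × 0.675647 × 5.10705 = 26.7077 kN.
I_c = πr⁴/4 = π × 1.275⁴/4 = 2.07554 m⁴.
Centre of pressure: y_p = y_c + I_c/(y_c·A) = 1.275 + 2.07554/(1.275 × 5.10705) = 1.275 + 0.31875 = 1.59375 m along the plane.
The resultant acts 1.275 + 0.31875 = 1.59375 m (along the plate) below the hinge at the top edge, so the moment about the hinge is M = F × 1.59375 = 26.7077 × 1.59375 = 42.5654 kN·m.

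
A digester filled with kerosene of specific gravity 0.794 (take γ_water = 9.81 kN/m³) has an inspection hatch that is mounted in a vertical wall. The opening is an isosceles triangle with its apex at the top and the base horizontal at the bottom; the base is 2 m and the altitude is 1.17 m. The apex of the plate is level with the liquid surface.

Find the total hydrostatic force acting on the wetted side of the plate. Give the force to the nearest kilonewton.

γ = 0.794 × 9.81 = 7.78914 kN/m³.
With the apex up, the centroid sits 2h/3 = 2 × 1.17/3 = 0.78 m below the apex, so the centroid depth is h_c = 0.78 m.
A = ½ × 2 × 1.17 = 1.17 m².
Resultant F = γ·h_c·A = 7.78914 × 0.78 × 1.17 = 7.10837 kN.

F ≈ 7 kN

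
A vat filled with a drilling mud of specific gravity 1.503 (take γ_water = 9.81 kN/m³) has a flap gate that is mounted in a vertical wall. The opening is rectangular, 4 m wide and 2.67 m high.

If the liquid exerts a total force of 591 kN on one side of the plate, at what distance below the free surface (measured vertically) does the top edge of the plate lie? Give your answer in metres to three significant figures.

γ = 1.503 × 9.81 = 14.74443 kN/m³.
A = 4 × 2.67 = 10.68 m².
From F = γ·h_c·A, the centroid depth is h_c = 591/(14.74443 × 10.68) = 3.75308 m.
The centroid lies 2.67/2 = 1.335 m below the top edge, so the top edge sits at h_top = 3.75308 − 1.335 = 2.41808 m below the surface.

d_top ≈ 2.42 m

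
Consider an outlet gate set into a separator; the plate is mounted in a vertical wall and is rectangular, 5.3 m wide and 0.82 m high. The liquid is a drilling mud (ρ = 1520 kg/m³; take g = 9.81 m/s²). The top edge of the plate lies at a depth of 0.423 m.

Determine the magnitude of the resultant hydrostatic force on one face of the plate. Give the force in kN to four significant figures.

F ≈ 53.98 kN

γ = ρg = 1520 × 9.81 / 1000 = 14.9112 kN/m³.
The centroid lies 0.82/2 = 0.41 m below the top edge, so the centroid depth is h_c = 0.423 + 0.41 = 0.833 m.
A = 5.3 × 0.82 = 4.346 m².
Resultant F = γ·h_c·A = 14.9112 × 0.833 × 4.346 = 53.9818 kN.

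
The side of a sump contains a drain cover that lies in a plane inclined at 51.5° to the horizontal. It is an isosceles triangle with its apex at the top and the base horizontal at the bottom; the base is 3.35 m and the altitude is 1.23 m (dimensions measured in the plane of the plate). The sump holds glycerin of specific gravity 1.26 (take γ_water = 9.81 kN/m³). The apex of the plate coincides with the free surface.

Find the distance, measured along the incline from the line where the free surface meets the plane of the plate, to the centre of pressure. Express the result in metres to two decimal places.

γ = 1.26 × 9.81 = 12.3606 kN/m³.
Let θ = 51.5° be the plate's angle to the horizontal; measure y along the incline from where the plane meets the free surface. Vertical depth h = y·sinθ with sinθ = 0.782608.
With the apex up, the centroid sits 2h/3 = 2 × 1.23/3 = 0.82 m below the apex, so y_c = 0.82 m and h_c = 0.82 × 0.782608 = 0.641739 m.
A = ½ × 3.35 × 1.23 = 2.06025 m².
Resultant F = γ·h_c·A = 12.3606 × 0.641739 × 2.06025 = 16.3425 kN.
I_c = b·h³/36 = 3.35 × 1.23³/36 = 0.173164 m⁴.
Centre of pressure: y_p = y_c + I_c/(y_c·A) = 0.82 + 0.173164/(0.82 × 2.06025) = 0.82 + 0.1025 = 0.9225 m along the plane.

y_p = 0.92 m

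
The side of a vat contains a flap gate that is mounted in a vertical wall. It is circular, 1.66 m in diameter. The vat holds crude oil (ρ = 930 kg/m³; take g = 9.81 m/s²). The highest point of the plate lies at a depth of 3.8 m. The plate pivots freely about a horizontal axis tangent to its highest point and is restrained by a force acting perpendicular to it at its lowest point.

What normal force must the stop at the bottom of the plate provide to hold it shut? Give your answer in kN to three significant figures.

γ = ρg = 930 × 9.81 / 1000 = 9.1233 kN/m³.
The centroid is at the centre, 0.83 m below the top of the plate, so the centroid depth is h_c = 3.8 + 0.83 = 4.63 m.
A = π(0.83)² = 2.16424 m².
Resultant F = γ·h_c·A = 9.1233 × 4.63 × 2.16424 = 91.4194 kN.
I_c = πr⁴/4 = π × 0.83⁴/4 = 0.372737 m⁴.
Centre of pressure: y_p = y_c + I_c/(y_c·A) = 4.63 + 0.372737/(4.63 × 2.16424) = 4.63 + 0.0371977 = 4.6672 m along the plane.
The resultant acts 0.83 + 0.0371977 = 0.867198 m (along the plate) below the hinge at the top edge, so the moment about the hinge is M = F × 0.867198 = 91.4194 × 0.867198 = 79.2787 kN·m.
A normal force at the bottom, 1.66 m from the hinge, must supply this moment: P = 79.2787/1.66 = 47.7583 kN.

P ≈ 47.8 kN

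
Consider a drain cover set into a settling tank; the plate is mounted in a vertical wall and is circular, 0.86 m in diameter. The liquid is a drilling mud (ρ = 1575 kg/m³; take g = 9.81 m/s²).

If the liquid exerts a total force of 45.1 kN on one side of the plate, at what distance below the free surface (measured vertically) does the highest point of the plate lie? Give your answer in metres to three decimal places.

d_top ≈ 4.595 m

γ = ρg = 1575 × 9.81 / 1000 = 15.45075 kN/m³.
A = π(0.43)² = 0.58088 m².
From F = γ·h_c·A, the centroid depth is h_c = 45.1/(15.45075 × 0.58088) = 5.02505 m.
The centroid is at the centre, 0.43 m below the top of the plate, so the highest point sits at h_top = 5.02505 − 0.43 = 4.59505 m below the surface.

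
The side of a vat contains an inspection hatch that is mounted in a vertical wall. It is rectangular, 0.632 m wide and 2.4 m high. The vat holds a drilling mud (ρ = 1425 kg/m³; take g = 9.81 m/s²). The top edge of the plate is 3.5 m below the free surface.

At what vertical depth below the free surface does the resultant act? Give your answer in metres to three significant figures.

h_p = 4.80 m

γ = ρg = 1425 × 9.81 / 1000 = 13.97925 kN/m³.
The centroid lies 2.4/2 = 1.2 m below the top edge, so the centroid depth is h_c = 3.5 + 1.2 = 4.7 m.
A = 0.632 × 2.4 = 1.5168 m².
Resultant F = γ·h_c·A = 13.97925 × 4.7 × 1.5168 = 99.6575 kN.
I_c = b·h³/12 = 0.632 × 2.4³/12 = 0.728064 m⁴.
Centre of pressure: y_p = y_c + I_c/(y_c·A) = 4.7 + 0.728064/(4.7 × 1.5168) = 4.7 + 0.102128 = 4.80213 m along the plane.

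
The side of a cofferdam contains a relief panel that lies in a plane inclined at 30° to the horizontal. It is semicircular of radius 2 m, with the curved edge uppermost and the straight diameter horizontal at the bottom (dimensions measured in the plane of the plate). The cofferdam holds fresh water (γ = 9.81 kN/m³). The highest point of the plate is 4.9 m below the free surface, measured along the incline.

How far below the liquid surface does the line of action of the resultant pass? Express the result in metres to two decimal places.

γ = 9.81 kN/m³.
Let θ = 30° be the plate's angle to the horizontal; measure y along the incline from where the plane meets the free surface. Vertical depth h = y·sinθ with sinθ = 0.500000.
The centroid lies 4r/(3π) = 0.848826 m above the diameter, so r − 4r/(3π) = 2 − 0.848826 = 1.15117 m below the topmost point, so y_c = 4.9 + 1.15117 = 6.05117 m and h_c = 6.05117 × 0.500000 = 3.02558 m.
A = πr²/2 = π × 2²/2 = 6.28319 m².
Resultant F = γ·h_c·A = 9.81 × 3.02558 × 6.28319 = 186.491 kN.
I_c = (π/8 − 8/(9π))·r⁴ = 0.109757 × 2⁴ = 1.75611 m⁴.
Centre of pressure: y_p = y_c + I_c/(y_c·A) = 6.05117 + 1.75611/(6.05117 × 6.28319) = 6.05117 + 0.0461883 = 6.09736 m along the plane.
Vertically, h_p = y_p·sinθ = 6.09736 × 0.500000 = 3.04868 m.

h_p = 3.05 m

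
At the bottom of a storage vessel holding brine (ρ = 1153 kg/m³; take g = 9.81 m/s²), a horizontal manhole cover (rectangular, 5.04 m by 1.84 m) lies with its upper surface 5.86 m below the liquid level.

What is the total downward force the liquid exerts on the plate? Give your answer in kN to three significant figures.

γ = ρg = 1153 × 9.81 / 1000 = 11.31093 kN/m³.
The plate is horizontal, so pressure is uniform at p = γ·h = 11.31093 × 5.86 = 66.282 kN/m².
A = 5.04 × 1.84 = 9.2736 m².
F = p·A = 66.282 × 9.2736 = 614.673 kN.

F ≈ 615 kN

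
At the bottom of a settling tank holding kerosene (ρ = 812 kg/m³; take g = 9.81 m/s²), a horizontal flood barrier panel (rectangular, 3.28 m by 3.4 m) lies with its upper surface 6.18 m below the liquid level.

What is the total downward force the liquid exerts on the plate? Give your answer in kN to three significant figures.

F ≈ 549 kN

γ = ρg = 812 × 9.81 / 1000 = 7.96572 kN/m³.
The plate is horizontal, so pressure is uniform at p = γ·h = 7.96572 × 6.18 = 49.2281 kN/m².
A = 3.28 × 3.4 = 11.152 m².
F = p·A = 49.2281 × 11.152 = 548.992 kN.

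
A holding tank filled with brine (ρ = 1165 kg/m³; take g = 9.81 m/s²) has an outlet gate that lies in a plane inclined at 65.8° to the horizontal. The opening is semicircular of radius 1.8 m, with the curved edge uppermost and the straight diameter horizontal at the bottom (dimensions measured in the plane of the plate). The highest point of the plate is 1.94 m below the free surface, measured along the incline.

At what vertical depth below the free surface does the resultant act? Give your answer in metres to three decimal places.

γ = ρg = 1165 × 9.81 / 1000 = 11.42865 kN/m³.
Let θ = 65.8° be the plate's angle to the horizontal; measure y along the incline from where the plane meets the free surface. Vertical depth h = y·sinθ with sinθ = 0.912120.
The centroid lies 4r/(3π) = 0.763944 m above the diameter, so r − 4r/(3π) = 1.8 − 0.763944 = 1.03606 m below the topmost point, so y_c = 1.94 + 1.03606 = 2.97606 m and h_c = 2.97606 × 0.912120 = 2.71452 m.
A = πr²/2 = π × 1.8²/2 = 5.08938 m².
Resultant F = γ·h_c·A = 11.42865 × 2.71452 × 5.08938 = 157.889 kN.
I_c = (π/8 − 8/(9π))·r⁴ = 0.109757 × 1.8⁴ = 1.15219 m⁴.
Centre of pressure: y_p = y_c + I_c/(y_c·A) = 2.97606 + 1.15219/(2.97606 × 5.08938) = 2.97606 + 0.0760707 = 3.05213 m along the plane.
Vertically, h_p = y_p·sinθ = 3.05213 × 0.912120 = 2.78391 m.

h_p = 2.784 m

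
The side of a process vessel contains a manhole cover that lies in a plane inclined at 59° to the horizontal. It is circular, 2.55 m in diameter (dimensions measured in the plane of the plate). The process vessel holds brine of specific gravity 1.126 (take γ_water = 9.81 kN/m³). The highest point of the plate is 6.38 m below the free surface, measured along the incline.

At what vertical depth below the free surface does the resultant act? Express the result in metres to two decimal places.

h_p = 6.61 m

γ = 1.126 × 9.81 = 11.04606 kN/m³.
Let θ = 59° be the plate's angle to the horizontal; measure y along the incline from where the plane meets the free surface. Vertical depth h = y·sinθ with sinθ = 0.857167.
The centroid is at the centre, 1.275 m below the top of the plate, so y_c = 6.38 + 1.275 = 7.655 m and h_c = 7.655 × 0.857167 = 6.56161 m.
A = π(1.275)² = 5.10705 m².
Resultant F = γ·h_c·A = 11.04606 × 6.56161 × 5.10705 = 370.159 kN.
I_c = πr⁴/4 = π × 1.275⁴/4 = 2.07554 m⁴.
Centre of pressure: y_p = y_c + I_c/(y_c·A) = 7.655 + 2.07554/(7.655 × 5.10705) = 7.655 + 0.0530904 = 7.70809 m along the plane.
Vertically, h_p = y_p·sinθ = 7.70809 × 0.857167 = 6.60712 m.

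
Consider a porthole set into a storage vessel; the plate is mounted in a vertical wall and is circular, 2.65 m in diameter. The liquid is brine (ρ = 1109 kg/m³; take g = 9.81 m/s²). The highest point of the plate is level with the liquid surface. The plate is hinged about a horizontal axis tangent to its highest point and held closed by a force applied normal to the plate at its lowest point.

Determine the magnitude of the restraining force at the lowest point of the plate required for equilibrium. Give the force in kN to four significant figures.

P ≈ 49.69 kN

γ = ρg = 1109 × 9.81 / 1000 = 10.87929 kN/m³.
The centroid is at the centre, 1.325 m below the top of the plate, so the centroid depth is h_c = 1.325 m.
A = π(1.325)² = 5.51546 m².
Resultant F = γ·h_c·A = 10.87929 × 1.325 × 5.51546 = 79.5057 kN.
I_c = πr⁴/4 = π × 1.325⁴/4 = 2.42077 m⁴.
Centre of pressure: y_p = y_c + I_c/(y_c·A) = 1.325 + 2.42077/(1.325 × 5.51546) = 1.325 + 0.33125 = 1.65625 m along the plane.
The resultant acts 1.325 + 0.33125 = 1.65625 m (along the plate) below the hinge at the top edge, so the moment about the hinge is M = F × 1.65625 = 79.5057 × 1.65625 = 131.681 kN·m.
A normal force at the bottom, 2.65 m from the hinge, must supply this moment: P = 131.681/2.65 = 49.6909 kN.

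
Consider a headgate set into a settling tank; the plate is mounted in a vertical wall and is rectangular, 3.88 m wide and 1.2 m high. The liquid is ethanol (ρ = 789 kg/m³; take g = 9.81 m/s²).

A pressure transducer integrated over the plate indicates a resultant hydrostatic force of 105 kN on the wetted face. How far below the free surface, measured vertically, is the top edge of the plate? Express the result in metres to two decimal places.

d_top ≈ 2.31 m

γ = ρg = 789 × 9.81 / 1000 = 7.74009 kN/m³.
A = 3.88 × 1.2 = 4.656 m².
From F = γ·h_c·A, the centroid depth is h_c = 105/(7.74009 × 4.656) = 2.9136 m.
The centroid lies 1.2/2 = 0.6 m below the top edge, so the top edge sits at h_top = 2.9136 − 0.6 = 2.3136 m below the surface.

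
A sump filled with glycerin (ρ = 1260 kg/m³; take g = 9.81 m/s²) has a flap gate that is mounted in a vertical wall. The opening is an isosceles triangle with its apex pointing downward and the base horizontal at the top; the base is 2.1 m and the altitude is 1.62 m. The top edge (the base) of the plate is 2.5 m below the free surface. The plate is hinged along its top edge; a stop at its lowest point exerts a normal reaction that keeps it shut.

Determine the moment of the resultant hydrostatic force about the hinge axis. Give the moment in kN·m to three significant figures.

M ≈ 37.6 kN·m

γ = ρg = 1260 × 9.81 / 1000 = 12.3606 kN/m³.
With the apex down, the centroid sits h/3 = 1.62/3 = 0.54 m below the base (the top edge), so the centroid depth is h_c = 2.5 + 0.54 = 3.04 m.
A = ½ × 2.1 × 1.62 = 1.701 m².
Resultant F = γ·h_c·A = 12.3606 × 3.04 × 1.701 = 63.9172 kN.
I_c = b·h³/36 = 2.1 × 1.62³/36 = 0.248006 m⁴.
Centre of pressure: y_p = y_c + I_c/(y_c·A) = 3.04 + 0.248006/(3.04 × 1.701) = 3.04 + 0.0479606 = 3.08796 m along the plane.
The resultant acts 0.54 + 0.0479606 = 0.587961 m (along the plate) below the hinge at the top edge, so the moment about the hinge is M = F × 0.587961 = 63.9172 × 0.587961 = 37.5808 kN·m.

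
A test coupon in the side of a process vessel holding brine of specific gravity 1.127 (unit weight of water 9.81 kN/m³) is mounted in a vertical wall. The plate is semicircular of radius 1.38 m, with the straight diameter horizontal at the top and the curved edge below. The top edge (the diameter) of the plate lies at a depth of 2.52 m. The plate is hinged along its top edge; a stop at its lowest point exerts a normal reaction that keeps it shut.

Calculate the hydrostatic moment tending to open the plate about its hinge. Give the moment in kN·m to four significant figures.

M ≈ 64.56 kN·m

γ = 1.127 × 9.81 = 11.05587 kN/m³.
The centroid of a semicircle lies 4r/(3π) = 0.58569 m from the diameter, here below the top edge, so the centroid depth is h_c = 2.52 + 0.58569 = 3.10569 m.
A = πr²/2 = π × 1.38²/2 = 2.99142 m².
Resultant F = γ·h_c·A = 11.05587 × 3.10569 × 2.99142 = 102.714 kN.
I_c = (π/8 − 8/(9π))·r⁴ = 0.109757 × 1.38⁴ = 0.39806 m⁴.
Centre of pressure: y_p = y_c + I_c/(y_c·A) = 3.10569 + 0.39806/(3.10569 × 2.99142) = 3.10569 + 0.0428463 = 3.14854 m along the plane.
The resultant acts 0.58569 + 0.0428463 = 0.628536 m (along the plate) below the hinge at the top edge, so the moment about the hinge is M = F × 0.628536 = 102.714 × 0.628536 = 64.5594 kN·m.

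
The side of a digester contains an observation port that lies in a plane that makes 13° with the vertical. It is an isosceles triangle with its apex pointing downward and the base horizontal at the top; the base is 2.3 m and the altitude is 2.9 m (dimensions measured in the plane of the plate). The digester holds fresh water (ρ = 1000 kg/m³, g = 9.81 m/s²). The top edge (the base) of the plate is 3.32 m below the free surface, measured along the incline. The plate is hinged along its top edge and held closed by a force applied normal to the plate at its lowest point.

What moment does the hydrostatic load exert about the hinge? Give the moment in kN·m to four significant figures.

γ = ρg = 1000 × 9.81 = 9810 N/m³ = 9.81 kN/m³.
The plate makes 13° with the vertical, i.e. θ = 90° − 13° = 77° to the horizontal. Measuring y along the incline from the free-surface line, vertical depth h = y·sinθ with sinθ = 0.974370.
With the apex down, the centroid sits h/3 = 2.9/3 = 0.966667 m below the base (the top edge), so y_c = 3.32 + 0.966667 = 4.28667 m and h_c = 4.28667 × 0.974370 = 4.1768 m.
A = ½ × 2.3 × 2.9 = 3.335 m².
Resultant F = γ·h_c·A = 9.81 × 4.1768 × 3.335 = 136.65 kN.
I_c = b·h³/36 = 2.3 × 2.9³/36 = 1.55819 m⁴.
Centre of pressure: y_p = y_c + I_c/(y_c·A) = 4.28667 + 1.55819/(4.28667 × 3.335) = 4.28667 + 0.108994 = 4.39566 m along the plane.
The resultant acts 0.966667 + 0.108994 = 1.07566 m (along the plate) below the hinge at the top edge, so the moment about the hinge is M = F × 1.07566 = 136.65 × 1.07566 = 146.989 kN·m.

M ≈ 147.0 kN·m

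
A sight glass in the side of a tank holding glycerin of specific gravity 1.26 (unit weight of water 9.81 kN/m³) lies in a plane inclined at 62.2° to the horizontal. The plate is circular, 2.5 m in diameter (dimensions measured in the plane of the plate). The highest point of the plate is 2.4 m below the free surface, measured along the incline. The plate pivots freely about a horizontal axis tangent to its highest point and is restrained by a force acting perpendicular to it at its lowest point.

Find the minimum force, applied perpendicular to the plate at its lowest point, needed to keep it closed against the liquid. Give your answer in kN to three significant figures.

P ≈ 106 kN

γ = 1.26 × 9.81 = 12.3606 kN/m³.
Let θ = 62.2° be the plate's angle to the horizontal; measure y along the incline from where the plane meets the free surface. Vertical depth h = y·sinθ with sinθ = 0.884581.
The centroid is at the centre, 1.25 m below the top of the plate, so y_c = 2.4 + 1.25 = 3.65 m and h_c = 3.65 × 0.884581 = 3.22872 m.
A = π(1.25)² = 4.90874 m².
Resultant F = γ·h_c·A = 12.3606 × 3.22872 × 4.90874 = 195.902 kN.
I_c = πr⁴/4 = π × 1.25⁴/4 = 1.91748 m⁴.
Centre of pressure: y_p = y_c + I_c/(y_c·A) = 3.65 + 1.91748/(3.65 × 4.90874) = 3.65 + 0.107021 = 3.75702 m along the plane.
The resultant acts 1.25 + 0.107021 = 1.35702 m (along the plate) below the hinge at the top edge, so the moment about the hinge is M = F × 1.35702 = 195.902 × 1.35702 = 265.843 kN·m.
A normal force at the bottom, 2.5 m from the hinge, must supply this moment: P = 265.843/2.5 = 106.337 kN.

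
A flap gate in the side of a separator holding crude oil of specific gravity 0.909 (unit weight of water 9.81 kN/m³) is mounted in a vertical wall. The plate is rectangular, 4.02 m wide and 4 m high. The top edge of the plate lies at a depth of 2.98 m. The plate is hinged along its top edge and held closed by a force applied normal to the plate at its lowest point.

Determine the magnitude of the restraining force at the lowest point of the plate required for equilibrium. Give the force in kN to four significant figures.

γ = 0.909 × 9.81 = 8.91729 kN/m³.
The centroid lies 4/2 = 2 m below the top edge, so the centroid depth is h_c = 2.98 + 2 = 4.98 m.
A = 4.02 × 4 = 16.08 m².
Resultant F = γ·h_c·A = 8.91729 × 4.98 × 16.08 = 714.082 kN.
I_c = b·h³/12 = 4.02 × 4³/12 = 21.44 m⁴.
Centre of pressure: y_p = y_c + I_c/(y_c·A) = 4.98 + 21.44/(4.98 × 16.08) = 4.98 + 0.267738 = 5.24774 m along the plane.
The resultant acts 2 + 0.267738 = 2.26774 m (along the plate) below the hinge at the top edge, so the moment about the hinge is M = F × 2.26774 = 714.082 × 2.26774 = 1619.35 kN·m.
A normal force at the bottom, 4 m from the hinge, must supply this moment: P = 1619.35/4 = 404.837 kN.

P ≈ 404.8 kN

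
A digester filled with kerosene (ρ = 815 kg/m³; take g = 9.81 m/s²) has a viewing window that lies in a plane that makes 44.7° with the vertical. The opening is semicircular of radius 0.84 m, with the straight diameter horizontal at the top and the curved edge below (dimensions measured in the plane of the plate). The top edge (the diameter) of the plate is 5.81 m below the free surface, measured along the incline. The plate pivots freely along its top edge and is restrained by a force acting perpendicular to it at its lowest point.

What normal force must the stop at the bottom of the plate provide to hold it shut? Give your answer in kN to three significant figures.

γ = ρg = 815 × 9.81 / 1000 = 7.99515 kN/m³.
The plate makes 44.7° with the vertical, i.e. θ = 90° − 44.7° = 45.3° to the horizontal. Measuring y along the incline from the free-surface line, vertical depth h = y·sinθ with sinθ = 0.710799.
The centroid of a semicircle lies 4r/(3π) = 0.356507 m from the diameter, here below the top edge, so y_c = 5.81 + 0.356507 = 6.16651 m and h_c = 6.16651 × 0.710799 = 4.38315 m.
A = πr²/2 = π × 0.84²/2 = 1.10835 m².
Resultant F = γ·h_c·A = 7.99515 × 4.38315 × 1.10835 = 38.841 kN.
I_c = (π/8 − 8/(9π))·r⁴ = 0.109757 × 0.84⁴ = 0.0546449 m⁴.
Centre of pressure: y_p = y_c + I_c/(y_c·A) = 6.16651 + 0.0546449/(6.16651 × 1.10835) = 6.16651 + 0.00799527 = 6.17451 m along the plane.
The resultant acts 0.356507 + 0.00799527 = 0.364502 m (along the plate) below the hinge at the top edge, so the moment about the hinge is M = F × 0.364502 = 38.841 × 0.364502 = 14.1576 kN·m.
A normal force at the bottom, 0.84 m from the hinge, must supply this moment: P = 14.1576/0.84 = 16.8543 kN.

P ≈ 16.9 kN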